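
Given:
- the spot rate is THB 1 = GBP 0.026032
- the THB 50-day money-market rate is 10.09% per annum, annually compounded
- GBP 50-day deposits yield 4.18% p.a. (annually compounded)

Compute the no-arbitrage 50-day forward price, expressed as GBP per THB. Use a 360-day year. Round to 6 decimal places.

T = 50/360 years.
GBP accumulates by (1 + 0.0418)^(50/360) = 1.0057037.
Growth of 1 THB over T: (1 + 0.1009)^(50/360) = 1.0134406.
CIP: F = S · (grow GBP)/(grow THB) = 0.026032 × 1.0057037/1.0134406 = 0.02583326 GBP per THB.

0.025833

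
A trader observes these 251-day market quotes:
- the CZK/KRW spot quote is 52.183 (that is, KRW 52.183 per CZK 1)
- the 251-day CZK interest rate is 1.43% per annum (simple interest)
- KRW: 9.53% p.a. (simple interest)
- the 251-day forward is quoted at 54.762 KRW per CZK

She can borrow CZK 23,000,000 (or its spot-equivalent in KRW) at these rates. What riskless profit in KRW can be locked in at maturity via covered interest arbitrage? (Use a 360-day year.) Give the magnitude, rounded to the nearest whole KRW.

T = 251/360 years.
Route A — deposit CZK, sell forward: 23,000,000 × 1.009970277778 × 54.762 = KRW 1,272,083,824.09.
Route B — convert at spot, deposit KRW: 23,000,000 × 52.183 × 1.066445277778 = KRW 1,279,957,220.40.
The quoted forward undervalues CZK, so borrow CZK, convert to KRW at spot, deposit the KRW at 9.53%, and buy CZK forward at 54.762 to cover the loan.
The gap between the two covered legs is KRW 7,873,396.

KRW 7,873,396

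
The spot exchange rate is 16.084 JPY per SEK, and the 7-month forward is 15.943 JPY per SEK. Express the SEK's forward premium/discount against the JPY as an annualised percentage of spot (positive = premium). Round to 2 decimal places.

T = 7/12 years.
SEK trades forward at -0.87665% vs spot over the period.
Per annum: -0.0087665 / (7/12) = -0.015028 = -1.50%.

-1.50%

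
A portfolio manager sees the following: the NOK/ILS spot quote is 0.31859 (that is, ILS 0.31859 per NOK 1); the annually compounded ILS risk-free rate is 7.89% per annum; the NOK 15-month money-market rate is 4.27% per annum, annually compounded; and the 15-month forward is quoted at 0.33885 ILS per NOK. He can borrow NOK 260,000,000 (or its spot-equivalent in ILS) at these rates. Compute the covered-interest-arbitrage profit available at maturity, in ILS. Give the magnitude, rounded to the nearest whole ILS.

T = 15/12 years.
Keep in NOK, deliver into the forward: 260,000,000·1.0536569034·0.33885 = ILS 92,828,226.85.
Swap to ILS now, deposit: 260,000,000·0.31859·1.0995791377 = ILS 91,081,878.54.
The quoted forward overvalues NOK, so borrow ILS, buy NOK at spot, deposit the NOK at 4.27%, and sell the proceeds forward at 0.33885.
Profit = 92,828,226.85 − 91,081,878.54 = ILS 1,746,348.

ILS 1,746,348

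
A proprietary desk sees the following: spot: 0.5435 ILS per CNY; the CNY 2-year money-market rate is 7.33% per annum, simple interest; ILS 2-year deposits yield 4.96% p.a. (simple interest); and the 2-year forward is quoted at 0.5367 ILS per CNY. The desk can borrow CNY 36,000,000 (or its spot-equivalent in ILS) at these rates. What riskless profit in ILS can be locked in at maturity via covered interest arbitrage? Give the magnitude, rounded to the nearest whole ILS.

T = 2 years.
Keep in CNY, deliver into the forward: 36,000,000·1.146600·0.5367 = ILS 22,153,687.92.
Swap to ILS now, deposit: 36,000,000·0.5435·1.099200 = ILS 21,506,947.20.
The quoted forward overvalues CNY, so borrow ILS, buy CNY at spot, deposit the CNY at 7.33%, and sell the proceeds forward at 0.5367.
Profit = 22,153,687.92 − 21,506,947.20 = ILS 646,741.

ILS 646,741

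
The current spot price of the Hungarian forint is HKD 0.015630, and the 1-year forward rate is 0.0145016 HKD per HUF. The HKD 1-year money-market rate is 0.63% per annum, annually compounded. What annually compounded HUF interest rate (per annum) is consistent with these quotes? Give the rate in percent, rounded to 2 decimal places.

T = 1 year.
By CIP, F/S equals the HKD-to-HUF growth ratio: 0.0145016/0.01563 = 0.9278055.
The HKD side grows by (1 + 0.0063)^1 = 1.006300.
Hence g_HUF = 1.0846023.
r = 1.0846023^(1/1) − 1 = 0.084602 → 8.46%.

8.46%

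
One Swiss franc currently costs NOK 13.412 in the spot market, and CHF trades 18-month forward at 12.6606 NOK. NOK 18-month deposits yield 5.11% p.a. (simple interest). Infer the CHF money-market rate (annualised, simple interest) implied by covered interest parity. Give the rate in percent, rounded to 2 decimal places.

9.37%

T = 18/12 years.
F/S = 12.6606/13.412 = 0.9439755 = (growth of NOK) / (growth of CHF).
The NOK side grows by 1 + 0.0511×18/12 = 1.076650.
Hence g_CHF = 1.1405487.
r = (1.1405487 − 1)/(18/12) = 0.093699 → 9.37%.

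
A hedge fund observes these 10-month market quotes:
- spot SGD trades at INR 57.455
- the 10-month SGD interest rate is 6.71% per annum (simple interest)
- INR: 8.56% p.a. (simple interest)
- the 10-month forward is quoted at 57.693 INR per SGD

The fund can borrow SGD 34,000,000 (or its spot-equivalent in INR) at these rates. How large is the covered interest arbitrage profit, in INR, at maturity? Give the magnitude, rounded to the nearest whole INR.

T = 10/12 years.
Invest the SGD and cover forward: 34,000,000 × 1.055916666667 × 57.693 = INR 2,071,246,008.50.
Convert at spot and invest in INR: 34,000,000 × 57.455 × 1.071333333333 = INR 2,092,817,526.67.
The quoted forward undervalues SGD, so borrow SGD, convert to INR at spot, deposit the INR at 8.56%, and buy SGD forward at 57.693 to cover the loan.
The gap between the two covered legs is INR 21,571,518.

INR 21,571,518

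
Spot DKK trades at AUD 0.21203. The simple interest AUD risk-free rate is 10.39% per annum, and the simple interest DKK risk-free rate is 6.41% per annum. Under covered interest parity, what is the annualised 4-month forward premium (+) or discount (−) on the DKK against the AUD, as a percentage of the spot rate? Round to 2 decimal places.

T = 4/12 years.
CIP forward (AUD per DKK) = 0.21203 × 1.0346333/1.0213667 = 0.21478407.
Annualised premium = (F − S)/S × (1/T) = (0.21478407 − 0.21203)/0.21203 ÷ (4/12) = 3.90%.

+3.90%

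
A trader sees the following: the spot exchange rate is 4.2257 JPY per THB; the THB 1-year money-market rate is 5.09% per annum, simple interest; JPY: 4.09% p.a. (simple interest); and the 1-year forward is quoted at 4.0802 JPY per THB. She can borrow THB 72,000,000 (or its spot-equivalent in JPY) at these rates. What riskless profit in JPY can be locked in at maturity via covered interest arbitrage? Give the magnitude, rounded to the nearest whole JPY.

T = 1 year.
Route A — deposit THB, sell forward: 72,000,000 × 1.050900 × 4.0802 = JPY 308,727,516.96.
Route B — convert at spot, deposit JPY: 72,000,000 × 4.2257 × 1.040900 = JPY 316,694,241.36.
The quoted forward undervalues THB, so borrow THB, convert to JPY at spot, deposit the JPY at 4.09%, and buy THB forward at 4.0802 to cover the loan.
Arbitrage profit = |308,727,516.96 − 316,694,241.36| = JPY 7,966,724.

JPY 7,966,724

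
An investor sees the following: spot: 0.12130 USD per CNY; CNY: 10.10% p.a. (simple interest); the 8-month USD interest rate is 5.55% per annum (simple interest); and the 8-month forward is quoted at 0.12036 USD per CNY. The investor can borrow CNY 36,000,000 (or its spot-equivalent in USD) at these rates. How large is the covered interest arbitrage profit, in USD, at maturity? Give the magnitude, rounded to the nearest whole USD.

USD 96,341

T = 8/12 years.
Route A — deposit CNY, sell forward: 36,000,000 × 1.067333333 × 0.12036 = USD 4,624,712.64.
Route B — convert at spot, deposit USD: 36,000,000 × 0.12130 × 1.037000 = USD 4,528,371.60.
The quoted forward overvalues CNY, so borrow USD, buy CNY at spot, deposit the CNY at 10.10%, and sell the proceeds forward at 0.12036.
Arbitrage profit = |4,624,712.64 − 4,528,371.60| = USD 96,341.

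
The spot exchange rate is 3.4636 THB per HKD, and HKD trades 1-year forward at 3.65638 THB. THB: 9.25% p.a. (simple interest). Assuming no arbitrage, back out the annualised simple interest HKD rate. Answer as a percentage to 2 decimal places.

3.49%

T = 1 year.
CIP gives F = S · g_THB/g_HKD, so g_THB/g_HKD = 3.65638/3.4636 = 1.0556589.
The THB side grows by 1 + 0.0925×1 = 1.092500.
Hence g_HKD = 1.0348987.
(1.0348987 − 1)/T = 0.034899, i.e. 3.49%.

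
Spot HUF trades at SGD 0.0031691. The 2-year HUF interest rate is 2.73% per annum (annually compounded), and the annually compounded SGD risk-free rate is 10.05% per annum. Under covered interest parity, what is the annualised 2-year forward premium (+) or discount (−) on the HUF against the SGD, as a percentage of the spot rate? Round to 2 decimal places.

+7.38%

T = 2 years.
No-arbitrage forward: 0.0031691 × 1.2111003 / 1.0553453 = 0.0036368172 SGD/HUF.
(F − S)/S ÷ T = (0.0036368172 − 0.0031691)/0.0031691/2 = 0.073793 → 7.38%.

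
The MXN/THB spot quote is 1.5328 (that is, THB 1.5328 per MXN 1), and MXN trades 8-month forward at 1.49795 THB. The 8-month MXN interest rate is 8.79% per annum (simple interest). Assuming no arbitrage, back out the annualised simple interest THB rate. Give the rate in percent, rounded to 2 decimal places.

5.18%

T = 8/12 years.
CIP gives F = S · g_THB/g_MXN, so g_THB/g_MXN = 1.49795/1.5328 = 0.9772638.
MXN growth factor: 1 + 0.0879×8/12 = 1.058600.
Hence g_THB = 1.0345315.
(1.0345315 − 1)/T = 0.051797, i.e. 5.18%.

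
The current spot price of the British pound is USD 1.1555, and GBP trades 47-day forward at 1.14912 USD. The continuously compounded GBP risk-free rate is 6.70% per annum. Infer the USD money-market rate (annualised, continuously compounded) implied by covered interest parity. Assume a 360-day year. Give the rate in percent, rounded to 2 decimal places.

2.46%

T = 47/360 years.
F/S = 1.14912/1.1555 = 0.9944786 = (growth of USD) / (growth of GBP).
The GBP side grows by e^(0.0670×47/360) = 1.0087856.
That pins the USD growth at 1.0032157.
r = ln(1.0032157)/(47/360) = 0.024591 → 2.46%.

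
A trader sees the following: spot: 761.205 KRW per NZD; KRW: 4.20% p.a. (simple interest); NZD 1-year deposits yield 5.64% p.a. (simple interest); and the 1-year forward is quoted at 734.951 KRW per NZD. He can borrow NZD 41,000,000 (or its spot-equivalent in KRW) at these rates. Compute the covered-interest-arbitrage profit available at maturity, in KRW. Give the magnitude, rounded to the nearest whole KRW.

KRW 687,708,318

T = 1 year.
Invest the NZD and cover forward: 41,000,000 × 1.056400 × 734.951 = KRW 31,832,491,692.40.
Convert at spot and invest in KRW: 41,000,000 × 761.205 × 1.042000 = KRW 32,520,200,010.00.
The quoted forward undervalues NZD, so borrow NZD, convert to KRW at spot, deposit the KRW at 4.20%, and buy NZD forward at 734.951 to cover the loan.
Profit = 32,520,200,010.00 − 31,832,491,692.40 = KRW 687,708,318.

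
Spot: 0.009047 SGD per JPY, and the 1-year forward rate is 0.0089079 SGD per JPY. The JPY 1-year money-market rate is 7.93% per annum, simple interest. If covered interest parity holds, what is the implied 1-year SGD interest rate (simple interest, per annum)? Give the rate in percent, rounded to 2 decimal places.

T = 1 year.
By CIP, F/S equals the SGD-to-JPY growth ratio: 0.0089079/0.009047 = 0.9846247.
The JPY side grows by 1 + 0.0793×1 = 1.079300.
That pins the SGD growth at 1.0627054.
r = (1.0627054 − 1)/1 = 0.062705 → 6.27%.

6.27%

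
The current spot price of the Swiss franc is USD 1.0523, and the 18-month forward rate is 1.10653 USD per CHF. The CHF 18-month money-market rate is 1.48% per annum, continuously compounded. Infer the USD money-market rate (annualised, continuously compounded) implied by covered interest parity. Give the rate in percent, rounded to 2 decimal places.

T = 18/12 years.
By CIP, F/S equals the USD-to-CHF growth ratio: 1.10653/1.0523 = 1.0515347.
The CHF side grows by e^(0.0148×18/12) = 1.0224483.
That pins the USD growth at 1.0751399.
r = ln(1.0751399)/(18/12) = 0.048301 → 4.83%.

4.83%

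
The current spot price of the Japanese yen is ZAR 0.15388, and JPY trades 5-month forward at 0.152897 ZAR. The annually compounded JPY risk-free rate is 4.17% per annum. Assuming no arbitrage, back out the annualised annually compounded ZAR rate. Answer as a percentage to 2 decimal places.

2.58%

T = 5/12 years.
CIP gives F = S · g_ZAR/g_JPY, so g_ZAR/g_JPY = 0.152897/0.15388 = 0.9936119.
The JPY side grows by (1 + 0.0417)^(5/12) = 1.0171682.
So the ZAR growth factor = 1.0106704.
r = 1.0106704^(12/5) − 1 = 0.025801 → 2.58%.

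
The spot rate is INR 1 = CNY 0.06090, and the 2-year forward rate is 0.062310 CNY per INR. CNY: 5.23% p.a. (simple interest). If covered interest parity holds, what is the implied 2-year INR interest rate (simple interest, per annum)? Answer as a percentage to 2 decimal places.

3.98%

T = 2 years.
F/S = 0.06231/0.0609 = 1.0231527 = (growth of CNY) / (growth of INR).
The CNY side grows by 1 + 0.0523×2 = 1.104600.
Hence g_INR = 1.0796042.
(1.0796042 − 1)/T = 0.039802, i.e. 3.98%.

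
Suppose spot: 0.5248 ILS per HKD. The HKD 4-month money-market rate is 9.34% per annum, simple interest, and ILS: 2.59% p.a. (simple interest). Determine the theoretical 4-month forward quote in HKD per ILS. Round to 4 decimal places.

1.9480

T = 4/12 years.
ILS growth factor: 1 + 0.0259×4/12 = 1.0086333.
HKD accumulates by 1 + 0.0934×4/12 = 1.0311333.
So F = 0.5248 × 1.0086333 / 1.0311333 = 0.5133485 (ILS/HKD).
Quoted the other way: 1/0.5133485 = 1.9480 HKD per ILS.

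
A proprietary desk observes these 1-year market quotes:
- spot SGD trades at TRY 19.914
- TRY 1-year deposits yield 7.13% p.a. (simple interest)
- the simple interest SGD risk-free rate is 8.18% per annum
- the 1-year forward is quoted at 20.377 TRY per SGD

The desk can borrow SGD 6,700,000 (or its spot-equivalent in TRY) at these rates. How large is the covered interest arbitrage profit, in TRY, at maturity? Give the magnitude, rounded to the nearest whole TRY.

T = 1 year.
Invest the SGD and cover forward: 6,700,000 × 1.081800 × 20.377 = TRY 147,693,718.62.
Convert at spot and invest in TRY: 6,700,000 × 19.914 × 1.071300 = TRY 142,936,916.94.
The quoted forward overvalues SGD, so borrow TRY, buy SGD at spot, deposit the SGD at 8.18%, and sell the proceeds forward at 20.377.
The gap between the two covered legs is TRY 4,756,802.

TRY 4,756,802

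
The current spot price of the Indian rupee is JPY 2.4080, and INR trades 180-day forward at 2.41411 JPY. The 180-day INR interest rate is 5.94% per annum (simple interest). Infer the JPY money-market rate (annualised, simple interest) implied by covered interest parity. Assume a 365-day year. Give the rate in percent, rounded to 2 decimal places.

T = 180/365 years.
CIP gives F = S · g_JPY/g_INR, so g_JPY/g_INR = 2.41411/2.408 = 1.0025374.
INR growth factor: 1 + 0.0594×180/365 = 1.0292932.
That pins the JPY growth at 1.0319049.
(1.0319049 − 1)/T = 0.064696, i.e. 6.47%.

6.47%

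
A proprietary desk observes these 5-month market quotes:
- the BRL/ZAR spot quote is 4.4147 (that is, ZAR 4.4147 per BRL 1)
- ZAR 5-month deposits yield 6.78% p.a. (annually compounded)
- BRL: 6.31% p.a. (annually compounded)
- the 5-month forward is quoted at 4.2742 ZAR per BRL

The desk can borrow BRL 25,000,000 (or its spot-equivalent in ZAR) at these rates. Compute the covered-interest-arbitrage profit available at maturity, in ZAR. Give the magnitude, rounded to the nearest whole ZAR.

T = 5/12 years.
Keep in BRL, deliver into the forward: 25,000,000·1.02582327651·4.2742 = ZAR 109,614,346.21.
Swap to ZAR now, deposit: 25,000,000·4.4147·1.02771051151 = ZAR 113,425,839.88.
The quoted forward undervalues BRL, so borrow BRL, convert to ZAR at spot, deposit the ZAR at 6.78%, and buy BRL forward at 4.2742 to cover the loan.
Arbitrage profit = |109,614,346.21 − 113,425,839.88| = ZAR 3,811,494.

ZAR 3,811,494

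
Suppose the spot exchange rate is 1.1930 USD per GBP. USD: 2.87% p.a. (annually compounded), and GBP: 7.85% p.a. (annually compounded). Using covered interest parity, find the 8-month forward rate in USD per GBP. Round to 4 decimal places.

T = 8/12 years.
Growth of 1 USD over T: (1 + 0.0287)^(8/12) = 1.019043.
GBP accumulates by (1 + 0.0785)^(8/12) = 1.0516715.
Forward (USD per GBP) = 1.193 × 1.019043 / 1.0516715 = 1.155987.

1.1560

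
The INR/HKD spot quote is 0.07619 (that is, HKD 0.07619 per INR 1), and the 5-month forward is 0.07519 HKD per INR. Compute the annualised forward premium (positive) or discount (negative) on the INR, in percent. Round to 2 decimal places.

-3.15%

T = 5/12 years.
INR trades forward at -1.31251% vs spot over the period.
Per annum: -0.0131251 / (5/12) = -0.031500 = -3.15%.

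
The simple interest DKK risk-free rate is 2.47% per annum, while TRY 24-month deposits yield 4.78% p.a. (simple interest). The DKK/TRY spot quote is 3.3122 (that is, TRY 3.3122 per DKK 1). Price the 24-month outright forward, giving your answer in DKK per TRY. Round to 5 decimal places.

0.28918

T = 2 years.
Growth of 1 TRY over T: 1 + 0.0478×2 = 1.095600.
DKK accumulates by 1 + 0.0247×2 = 1.049400.
CIP: F = S · (grow TRY)/(grow DKK) = 3.3122 × 1.095600/1.049400 = 3.458020 TRY per DKK.
Invert for DKK per TRY: 1 / 3.458020 = 0.28918.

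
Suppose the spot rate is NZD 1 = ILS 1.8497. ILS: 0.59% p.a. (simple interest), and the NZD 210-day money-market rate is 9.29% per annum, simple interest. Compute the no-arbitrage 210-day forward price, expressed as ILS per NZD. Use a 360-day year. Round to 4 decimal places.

1.7607

T = 210/360 years.
ILS growth factor: 1 + 0.0059×210/360 = 1.0034417.
NZD accumulates by 1 + 0.0929×210/360 = 1.0541917.
Forward (ILS per NZD) = 1.8497 × 1.0034417 / 1.0541917 = 1.760653.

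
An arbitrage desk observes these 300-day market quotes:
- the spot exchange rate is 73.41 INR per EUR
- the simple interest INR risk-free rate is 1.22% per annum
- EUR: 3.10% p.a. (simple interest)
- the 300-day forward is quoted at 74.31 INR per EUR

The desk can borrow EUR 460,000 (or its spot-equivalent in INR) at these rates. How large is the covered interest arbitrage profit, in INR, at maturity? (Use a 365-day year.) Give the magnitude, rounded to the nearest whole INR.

INR 946,343

T = 300/365 years.
Route A — deposit EUR, sell forward: 460,000 × 1.0254794521 × 74.31 = INR 35,053,553.92.
Route B — convert at spot, deposit INR: 460,000 × 73.41 × 1.0100273973 = INR 34,107,211.17.
The quoted forward overvalues EUR, so borrow INR, buy EUR at spot, deposit the EUR at 3.10%, and sell the proceeds forward at 74.31.
The gap between the two covered legs is INR 946,343.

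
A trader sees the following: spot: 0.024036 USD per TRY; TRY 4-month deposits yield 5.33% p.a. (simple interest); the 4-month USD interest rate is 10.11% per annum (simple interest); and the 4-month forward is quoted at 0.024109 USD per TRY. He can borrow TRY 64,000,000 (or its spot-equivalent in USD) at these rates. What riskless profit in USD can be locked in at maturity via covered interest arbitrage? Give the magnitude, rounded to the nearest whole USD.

T = 4/12 years.
Route A — deposit TRY, sell forward: 64,000,000 × 1.017766667 × 0.024109 = USD 1,570,389.54.
Route B — convert at spot, deposit USD: 64,000,000 × 0.024036 × 1.033700 = USD 1,590,144.84.
The quoted forward undervalues TRY, so borrow TRY, convert to USD at spot, deposit the USD at 10.11%, and buy TRY forward at 0.024109 to cover the loan.
The gap between the two covered legs is USD 19,755.

USD 19,755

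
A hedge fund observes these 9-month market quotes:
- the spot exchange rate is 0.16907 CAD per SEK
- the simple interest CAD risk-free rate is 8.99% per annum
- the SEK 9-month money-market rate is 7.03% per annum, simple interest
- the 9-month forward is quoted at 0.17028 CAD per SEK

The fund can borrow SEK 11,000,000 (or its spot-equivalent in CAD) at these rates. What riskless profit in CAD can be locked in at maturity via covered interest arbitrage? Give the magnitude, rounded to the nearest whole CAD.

T = 9/12 years.
Invest the SEK and cover forward: 11,000,000 × 1.052725 × 0.17028 = CAD 1,971,838.14.
Convert at spot and invest in CAD: 11,000,000 × 0.16907 × 1.067425 = CAD 1,985,164.99.
The quoted forward undervalues SEK, so borrow SEK, convert to CAD at spot, deposit the CAD at 8.99%, and buy SEK forward at 0.17028 to cover the loan.
Arbitrage profit = |1,971,838.14 − 1,985,164.99| = CAD 13,327.

CAD 13,327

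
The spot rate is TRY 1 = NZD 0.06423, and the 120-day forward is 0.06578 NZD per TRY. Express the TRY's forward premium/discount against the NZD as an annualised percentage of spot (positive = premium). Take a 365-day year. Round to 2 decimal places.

T = 120/365 years.
TRY trades forward at +2.41320% vs spot over the period.
Per annum: 0.0241320 / (120/365) = 0.073402 = 7.34%.

+7.34%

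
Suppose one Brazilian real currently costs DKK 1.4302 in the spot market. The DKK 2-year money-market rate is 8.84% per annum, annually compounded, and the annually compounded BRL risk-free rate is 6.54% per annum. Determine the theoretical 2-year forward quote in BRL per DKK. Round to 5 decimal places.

T = 2 years.
Growth of 1 DKK over T: (1 + 0.0884)^2 = 1.1846146.
BRL growth factor: (1 + 0.0654)^2 = 1.1350772.
So F = 1.4302 × 1.1846146 / 1.1350772 = 1.492617 (DKK/BRL).
Invert for BRL per DKK: 1 / 1.492617 = 0.66996.

0.66996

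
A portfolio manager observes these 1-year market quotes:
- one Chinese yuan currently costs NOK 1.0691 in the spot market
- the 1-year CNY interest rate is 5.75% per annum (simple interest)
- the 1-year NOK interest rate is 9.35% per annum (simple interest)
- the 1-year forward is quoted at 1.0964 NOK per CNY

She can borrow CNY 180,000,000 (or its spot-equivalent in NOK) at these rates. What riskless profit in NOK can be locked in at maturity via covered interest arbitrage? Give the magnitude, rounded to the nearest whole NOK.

T = 1 year.
Invest the CNY and cover forward: 180,000,000 × 1.057500 × 1.0964 = NOK 208,699,740.00.
Convert at spot and invest in NOK: 180,000,000 × 1.0691 × 1.093500 = NOK 210,430,953.00.
The quoted forward undervalues CNY, so borrow CNY, convert to NOK at spot, deposit the NOK at 9.35%, and buy CNY forward at 1.0964 to cover the loan.
Arbitrage profit = |208,699,740.00 − 210,430,953.00| = NOK 1,731,213.

NOK 1,731,213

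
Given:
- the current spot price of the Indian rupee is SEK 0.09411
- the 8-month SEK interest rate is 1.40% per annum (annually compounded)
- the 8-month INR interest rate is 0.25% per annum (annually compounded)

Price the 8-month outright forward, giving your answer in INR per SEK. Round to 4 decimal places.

T = 8/12 years.
Growth of 1 SEK over T: (1 + 0.0140)^(8/12) = 1.00931169.
Growth of 1 INR over T: (1 + 0.0025)^(8/12) = 1.00166597.
CIP: F = S · (grow SEK)/(grow INR) = 0.09411 × 1.00931169/1.00166597 = 0.094828342 SEK per INR.
Quoted the other way: 1/0.094828342 = 10.5454 INR per SEK.

10.5454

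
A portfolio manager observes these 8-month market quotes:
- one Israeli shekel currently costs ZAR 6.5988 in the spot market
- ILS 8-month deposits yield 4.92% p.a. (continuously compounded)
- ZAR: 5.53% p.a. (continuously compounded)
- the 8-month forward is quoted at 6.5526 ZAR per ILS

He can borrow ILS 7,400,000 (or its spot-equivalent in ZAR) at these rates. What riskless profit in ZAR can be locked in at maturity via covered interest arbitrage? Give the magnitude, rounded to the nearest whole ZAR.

ZAR 558,899

T = 8/12 years.
Route A — deposit ILS, sell forward: 7,400,000 × 1.0333438498 × 6.5526 = ZAR 50,106,057.94.
Route B — convert at spot, deposit ZAR: 7,400,000 × 6.5988 × 1.037554671 = ZAR 50,664,956.65.
The quoted forward undervalues ILS, so borrow ILS, convert to ZAR at spot, deposit the ZAR at 5.53%, and buy ILS forward at 6.5526 to cover the loan.
Profit = 50,664,956.65 − 50,106,057.94 = ZAR 558,899.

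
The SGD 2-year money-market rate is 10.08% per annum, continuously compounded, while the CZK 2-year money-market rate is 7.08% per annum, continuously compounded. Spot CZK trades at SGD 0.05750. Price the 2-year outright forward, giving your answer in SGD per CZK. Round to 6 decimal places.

0.061056

T = 2 years.
Growth of 1 SGD over T: e^(0.1008×2) = 1.2233586.
CZK growth factor: e^(0.0708×2) = 1.1521157.
Forward (SGD per CZK) = 0.0575 × 1.2233586 / 1.1521157 = 0.06105560.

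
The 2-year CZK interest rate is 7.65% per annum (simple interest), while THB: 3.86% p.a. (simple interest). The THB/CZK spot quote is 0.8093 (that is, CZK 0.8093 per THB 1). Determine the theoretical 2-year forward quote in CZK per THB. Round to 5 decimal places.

T = 2 years.
CZK growth factor: 1 + 0.0765×2 = 1.153000.
THB growth factor: 1 + 0.0386×2 = 1.077200.
Forward (CZK per THB) = 0.8093 × 1.153000 / 1.077200 = 0.8662485.

0.86625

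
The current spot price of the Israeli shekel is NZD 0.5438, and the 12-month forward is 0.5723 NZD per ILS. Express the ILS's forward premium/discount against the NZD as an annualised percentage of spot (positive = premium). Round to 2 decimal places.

T = 1 year.
(F − S)/S = (0.5723 − 0.5438)/0.5438 = 0.0524090.
Per annum: 0.0524090 / 1 = 0.052409 = 5.24%.

+5.24%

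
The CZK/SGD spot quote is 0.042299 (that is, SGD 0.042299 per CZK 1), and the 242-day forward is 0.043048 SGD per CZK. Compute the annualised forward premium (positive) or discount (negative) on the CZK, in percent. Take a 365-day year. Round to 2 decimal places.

+2.67%

T = 242/365 years.
CZK trades forward at +1.77073% vs spot over the period.
Annualise by dividing by T: 0.0177073 / (242/365) = 0.026707 → 2.67%.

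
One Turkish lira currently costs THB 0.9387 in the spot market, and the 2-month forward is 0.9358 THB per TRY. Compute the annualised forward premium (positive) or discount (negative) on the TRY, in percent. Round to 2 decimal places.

T = 2/12 years.
TRY trades forward at -0.30894% vs spot over the period.
×(1/T) gives -1.85% p.a.

-1.85%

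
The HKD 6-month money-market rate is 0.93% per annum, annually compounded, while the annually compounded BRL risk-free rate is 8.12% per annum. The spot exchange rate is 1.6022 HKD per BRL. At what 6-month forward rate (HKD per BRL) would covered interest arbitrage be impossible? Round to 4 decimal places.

1.5480

T = 6/12 years.
HKD accumulates by (1 + 0.0093)^(6/12) = 1.0046392.
BRL accumulates by (1 + 0.0812)^(6/12) = 1.0398077.
So F = 1.6022 × 1.0046392 / 1.0398077 = 1.548010 (HKD/BRL).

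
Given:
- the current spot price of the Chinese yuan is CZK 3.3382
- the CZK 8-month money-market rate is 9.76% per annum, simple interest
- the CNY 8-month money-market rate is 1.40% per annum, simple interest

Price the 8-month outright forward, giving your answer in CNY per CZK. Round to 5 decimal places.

0.28389

T = 8/12 years.
Growth of 1 CZK over T: 1 + 0.0976×8/12 = 1.0650667.
CNY accumulates by 1 + 0.0140×8/12 = 1.0093333.
So F = 3.3382 × 1.0650667 / 1.0093333 = 3.522529 (CZK/CNY).
Invert for CNY per CZK: 1 / 3.522529 = 0.28389.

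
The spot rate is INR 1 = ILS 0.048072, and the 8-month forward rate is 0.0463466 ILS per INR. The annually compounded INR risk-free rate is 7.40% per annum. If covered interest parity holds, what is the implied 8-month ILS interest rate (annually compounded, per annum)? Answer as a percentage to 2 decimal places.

1.67%

T = 8/12 years.
CIP gives F = S · g_ILS/g_INR, so g_ILS/g_INR = 0.0463466/0.048072 = 0.9641080.
The INR side grows by (1 + 0.0740)^(8/12) = 1.0487441.
Hence g_ILS = 1.0111026.
r = 1.0111026^(12/8) − 1 = 0.016700 → 1.67%.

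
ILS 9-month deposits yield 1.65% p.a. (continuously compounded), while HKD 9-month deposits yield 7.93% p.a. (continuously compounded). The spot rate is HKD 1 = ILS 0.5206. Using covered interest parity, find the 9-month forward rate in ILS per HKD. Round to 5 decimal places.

T = 9/12 years.
ILS growth factor: e^(0.0165×9/12) = 1.0124519.
HKD growth factor: e^(0.0793×9/12) = 1.0612792.
So F = 0.5206 × 1.0124519 / 1.0612792 = 0.4966483 (ILS/HKD).

0.49665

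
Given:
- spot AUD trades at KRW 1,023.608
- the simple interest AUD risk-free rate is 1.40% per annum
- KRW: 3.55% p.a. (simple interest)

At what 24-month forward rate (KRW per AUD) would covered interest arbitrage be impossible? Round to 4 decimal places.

T = 2 years.
KRW growth factor: 1 + 0.0355×2 = 1.071000.
Growth of 1 AUD over T: 1 + 0.0140×2 = 1.028000.
CIP: F = S · (grow KRW)/(grow AUD) = 1023.608 × 1.071000/1.028000 = 1066.424288 KRW per AUD.

1066.4243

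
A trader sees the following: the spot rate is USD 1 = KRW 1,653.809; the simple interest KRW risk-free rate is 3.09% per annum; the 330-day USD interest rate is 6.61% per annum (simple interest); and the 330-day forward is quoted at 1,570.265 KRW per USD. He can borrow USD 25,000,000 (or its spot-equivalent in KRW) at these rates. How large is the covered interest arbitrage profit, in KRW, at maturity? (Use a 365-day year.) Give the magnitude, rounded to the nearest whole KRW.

T = 330/365 years.
Keep in USD, deliver into the forward: 25,000,000·1.059761643836·1570.265 = KRW 41,602,665,441.45.
Swap to KRW now, deposit: 25,000,000·1653.809·1.027936986301 = KRW 42,500,285,984.44.
The quoted forward undervalues USD, so borrow USD, convert to KRW at spot, deposit the KRW at 3.09%, and buy USD forward at 1,570.265 to cover the loan.
Arbitrage profit = |41,602,665,441.45 − 42,500,285,984.44| = KRW 897,620,543.

KRW 897,620,543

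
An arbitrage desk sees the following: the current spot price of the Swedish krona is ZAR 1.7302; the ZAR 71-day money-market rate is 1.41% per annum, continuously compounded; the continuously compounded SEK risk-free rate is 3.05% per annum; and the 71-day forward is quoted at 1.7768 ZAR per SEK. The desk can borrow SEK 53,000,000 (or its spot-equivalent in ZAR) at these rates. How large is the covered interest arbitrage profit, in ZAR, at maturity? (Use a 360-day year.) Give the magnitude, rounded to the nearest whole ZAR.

ZAR 2,782,609

T = 71/360 years.
Invest the SEK and cover forward: 53,000,000 × 1.0060334059 × 1.7768 = ZAR 94,738,568.25.
Convert at spot and invest in ZAR: 53,000,000 × 1.7302 × 1.0027847034 = ZAR 91,955,958.97.
The quoted forward overvalues SEK, so borrow ZAR, buy SEK at spot, deposit the SEK at 3.05%, and sell the proceeds forward at 1.7768.
Arbitrage profit = |94,738,568.25 − 91,955,958.97| = ZAR 2,782,609.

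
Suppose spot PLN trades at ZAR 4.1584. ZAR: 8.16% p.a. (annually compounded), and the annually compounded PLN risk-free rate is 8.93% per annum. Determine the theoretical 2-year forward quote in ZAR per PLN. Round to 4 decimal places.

4.0998

T = 2 years.
ZAR accumulates by (1 + 0.0816)^2 = 1.1698586.
PLN accumulates by (1 + 0.0893)^2 = 1.1865745.
Forward (ZAR per PLN) = 4.1584 × 1.1698586 / 1.1865745 = 4.099818.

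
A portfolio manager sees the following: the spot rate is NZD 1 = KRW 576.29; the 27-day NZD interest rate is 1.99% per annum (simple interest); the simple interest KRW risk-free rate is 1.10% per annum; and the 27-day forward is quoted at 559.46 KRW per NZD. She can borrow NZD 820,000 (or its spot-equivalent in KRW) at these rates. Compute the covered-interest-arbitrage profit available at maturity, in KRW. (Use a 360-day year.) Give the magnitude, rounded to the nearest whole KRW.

KRW 13,505,765

T = 27/360 years.
Invest the NZD and cover forward: 820,000 × 1.0014925 × 559.46 = KRW 459,441,895.12.
Convert at spot and invest in KRW: 820,000 × 576.29 × 1.000825 = KRW 472,947,660.19.
The quoted forward undervalues NZD, so borrow NZD, convert to KRW at spot, deposit the KRW at 1.10%, and buy NZD forward at 559.46 to cover the loan.
Arbitrage profit = |459,441,895.12 − 472,947,660.19| = KRW 13,505,765.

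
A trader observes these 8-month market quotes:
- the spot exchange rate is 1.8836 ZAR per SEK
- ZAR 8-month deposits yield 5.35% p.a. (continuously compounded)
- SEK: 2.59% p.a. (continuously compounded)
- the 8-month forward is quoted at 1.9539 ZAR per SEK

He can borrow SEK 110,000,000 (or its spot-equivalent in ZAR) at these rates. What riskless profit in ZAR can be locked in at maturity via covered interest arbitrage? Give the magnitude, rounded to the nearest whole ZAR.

T = 8/12 years.
Invest the SEK and cover forward: 110,000,000 × 1.01741659725 × 1.9539 = ZAR 218,672,331.83.
Convert at spot and invest in ZAR: 110,000,000 × 1.8836 × 1.03631035213 = ZAR 214,719,359.72.
The quoted forward overvalues SEK, so borrow ZAR, buy SEK at spot, deposit the SEK at 2.59%, and sell the proceeds forward at 1.9539.
Arbitrage profit = |218,672,331.83 − 214,719,359.72| = ZAR 3,952,972.

ZAR 3,952,972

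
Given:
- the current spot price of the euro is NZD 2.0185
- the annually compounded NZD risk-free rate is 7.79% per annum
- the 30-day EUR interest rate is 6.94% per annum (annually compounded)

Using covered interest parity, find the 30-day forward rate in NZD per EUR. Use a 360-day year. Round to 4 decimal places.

2.0198

T = 30/360 years.
NZD growth factor: (1 + 0.0779)^(30/360) = 1.0062708.
EUR accumulates by (1 + 0.0694)^(30/360) = 1.0056071.
CIP: F = S · (grow NZD)/(grow EUR) = 2.0185 × 1.0062708/1.0056071 = 2.019832 NZD per EUR.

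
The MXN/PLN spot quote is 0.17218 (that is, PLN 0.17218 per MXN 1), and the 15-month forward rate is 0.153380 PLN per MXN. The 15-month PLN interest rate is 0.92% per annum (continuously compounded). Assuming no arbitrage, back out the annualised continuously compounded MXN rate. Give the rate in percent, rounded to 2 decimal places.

T = 15/12 years.
CIP gives F = S · g_PLN/g_MXN, so g_PLN/g_MXN = 0.15338/0.17218 = 0.8908119.
The PLN side grows by e^(0.0092×15/12) = 1.0115664.
Hence g_MXN = 1.1355556.
Take logs: ln 1.1355556 / (15/12) = 0.101698, so 10.17%.

10.17%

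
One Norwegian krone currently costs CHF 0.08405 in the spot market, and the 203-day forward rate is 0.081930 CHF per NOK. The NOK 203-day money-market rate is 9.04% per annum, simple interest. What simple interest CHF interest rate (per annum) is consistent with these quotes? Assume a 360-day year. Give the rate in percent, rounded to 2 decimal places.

4.34%

T = 203/360 years.
CIP gives F = S · g_CHF/g_NOK, so g_CHF/g_NOK = 0.08193/0.08405 = 0.9747769.
NOK growth factor: 1 + 0.0904×203/360 = 1.0509756.
So the CHF growth factor = 1.0244667.
r = (1.0244667 − 1)/(203/360) = 0.043389 → 4.34%.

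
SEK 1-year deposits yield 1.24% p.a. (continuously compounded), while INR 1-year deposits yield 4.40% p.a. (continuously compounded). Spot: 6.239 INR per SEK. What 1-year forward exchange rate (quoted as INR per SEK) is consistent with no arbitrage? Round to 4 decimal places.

T = 1 year.
INR accumulates by e^(0.0440×1) = 1.0449824.
Growth of 1 SEK over T: e^(0.0124×1) = 1.0124772.
So F = 6.239 × 1.0449824 / 1.0124772 = 6.439301 (INR/SEK).

6.4393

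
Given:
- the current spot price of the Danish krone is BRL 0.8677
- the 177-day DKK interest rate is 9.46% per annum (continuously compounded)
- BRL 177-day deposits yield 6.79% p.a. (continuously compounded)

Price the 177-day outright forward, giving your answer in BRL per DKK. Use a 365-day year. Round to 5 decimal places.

0.85654

T = 177/365 years.
BRL accumulates by e^(0.0679×177/365) = 1.0334749.
DKK growth factor: e^(0.0946×177/365) = 1.046943.
CIP: F = S · (grow BRL)/(grow DKK) = 0.8677 × 1.0334749/1.046943 = 0.8565377 BRL per DKK.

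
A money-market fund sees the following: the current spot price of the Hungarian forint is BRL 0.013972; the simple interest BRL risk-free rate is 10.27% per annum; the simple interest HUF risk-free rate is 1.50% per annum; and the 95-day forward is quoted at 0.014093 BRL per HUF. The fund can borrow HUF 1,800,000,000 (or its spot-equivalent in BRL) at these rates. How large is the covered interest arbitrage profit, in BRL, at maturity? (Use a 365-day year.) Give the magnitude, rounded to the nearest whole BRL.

T = 95/365 years.
Route A — deposit HUF, sell forward: 1,800,000,000 × 1.0039041096 × 0.014093 = BRL 25,466,437.11.
Route B — convert at spot, deposit BRL: 1,800,000,000 × 0.013972 × 1.026730137 = BRL 25,821,852.25.
The quoted forward undervalues HUF, so borrow HUF, convert to BRL at spot, deposit the BRL at 10.27%, and buy HUF forward at 0.014093 to cover the loan.
Profit = 25,821,852.25 − 25,466,437.11 = BRL 355,415.

BRL 355,415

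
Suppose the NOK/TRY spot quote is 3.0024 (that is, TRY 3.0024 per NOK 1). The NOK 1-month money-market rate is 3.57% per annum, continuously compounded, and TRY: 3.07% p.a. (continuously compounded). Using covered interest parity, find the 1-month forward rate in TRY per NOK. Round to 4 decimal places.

3.0011

T = 1/12 years.
Growth of 1 TRY over T: e^(0.0307×1/12) = 1.0025616.
NOK accumulates by e^(0.0357×1/12) = 1.0029794.
So F = 3.0024 × 1.0025616 / 1.0029794 = 3.001149 (TRY/NOK).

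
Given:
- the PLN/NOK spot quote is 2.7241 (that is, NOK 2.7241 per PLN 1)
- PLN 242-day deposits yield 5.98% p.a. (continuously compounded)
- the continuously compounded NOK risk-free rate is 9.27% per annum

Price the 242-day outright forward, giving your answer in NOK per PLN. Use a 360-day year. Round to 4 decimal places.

2.7850

T = 242/360 years.
NOK growth factor: e^(0.0927×242/360) = 1.0642975.
PLN growth factor: e^(0.0598×242/360) = 1.0410178.
Forward (NOK per PLN) = 2.7241 × 1.0642975 / 1.0410178 = 2.785018.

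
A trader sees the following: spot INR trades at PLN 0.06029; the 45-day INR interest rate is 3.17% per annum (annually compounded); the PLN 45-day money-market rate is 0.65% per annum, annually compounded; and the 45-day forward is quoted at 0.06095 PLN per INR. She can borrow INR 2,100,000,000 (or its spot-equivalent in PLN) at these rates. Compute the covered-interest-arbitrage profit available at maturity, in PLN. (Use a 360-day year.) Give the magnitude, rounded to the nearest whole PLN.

T = 45/360 years.
Keep in INR, deliver into the forward: 2,100,000,000·1.00390860966·0.06095 = PLN 128,495,282.49.
Swap to PLN now, deposit: 2,100,000,000·0.06029·1.0008101988 = PLN 126,711,578.46.
The quoted forward overvalues INR, so borrow PLN, buy INR at spot, deposit the INR at 3.17%, and sell the proceeds forward at 0.06095.
Profit = 128,495,282.49 − 126,711,578.46 = PLN 1,783,704.

PLN 1,783,704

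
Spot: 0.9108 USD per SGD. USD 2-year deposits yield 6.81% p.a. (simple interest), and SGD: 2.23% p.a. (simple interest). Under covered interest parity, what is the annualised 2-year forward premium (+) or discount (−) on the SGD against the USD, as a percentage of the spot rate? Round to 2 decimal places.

T = 2 years.
No-arbitrage forward: 0.9108 × 1.136200 / 1.044600 = 0.9906672 USD/SGD.
(F − S)/S ÷ T = (0.9906672 − 0.9108)/0.9108/2 = 0.043845 → 4.38%.

+4.38%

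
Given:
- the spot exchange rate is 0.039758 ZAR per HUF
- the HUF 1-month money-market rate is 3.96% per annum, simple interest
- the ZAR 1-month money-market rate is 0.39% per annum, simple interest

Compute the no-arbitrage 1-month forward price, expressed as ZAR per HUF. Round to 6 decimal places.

T = 1/12 years.
ZAR growth factor: 1 + 0.0039×1/12 = 1.000325.
HUF accumulates by 1 + 0.0396×1/12 = 1.003300.
So F = 0.039758 × 1.000325 / 1.003300 = 0.03964011 (ZAR/HUF).

0.039640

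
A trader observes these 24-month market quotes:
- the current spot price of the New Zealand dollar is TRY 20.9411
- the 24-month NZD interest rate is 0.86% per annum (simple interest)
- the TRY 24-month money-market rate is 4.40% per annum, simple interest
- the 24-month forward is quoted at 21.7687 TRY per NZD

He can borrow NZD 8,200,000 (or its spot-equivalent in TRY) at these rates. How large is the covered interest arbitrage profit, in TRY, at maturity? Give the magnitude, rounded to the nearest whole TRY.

TRY 5,254,520

T = 2 years.
Invest the NZD and cover forward: 8,200,000 × 1.017200 × 21.7687 = TRY 181,573,597.45.
Convert at spot and invest in TRY: 8,200,000 × 20.9411 × 1.088000 = TRY 186,828,117.76.
The quoted forward undervalues NZD, so borrow NZD, convert to TRY at spot, deposit the TRY at 4.40%, and buy NZD forward at 21.7687 to cover the loan.
The gap between the two covered legs is TRY 5,254,520.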